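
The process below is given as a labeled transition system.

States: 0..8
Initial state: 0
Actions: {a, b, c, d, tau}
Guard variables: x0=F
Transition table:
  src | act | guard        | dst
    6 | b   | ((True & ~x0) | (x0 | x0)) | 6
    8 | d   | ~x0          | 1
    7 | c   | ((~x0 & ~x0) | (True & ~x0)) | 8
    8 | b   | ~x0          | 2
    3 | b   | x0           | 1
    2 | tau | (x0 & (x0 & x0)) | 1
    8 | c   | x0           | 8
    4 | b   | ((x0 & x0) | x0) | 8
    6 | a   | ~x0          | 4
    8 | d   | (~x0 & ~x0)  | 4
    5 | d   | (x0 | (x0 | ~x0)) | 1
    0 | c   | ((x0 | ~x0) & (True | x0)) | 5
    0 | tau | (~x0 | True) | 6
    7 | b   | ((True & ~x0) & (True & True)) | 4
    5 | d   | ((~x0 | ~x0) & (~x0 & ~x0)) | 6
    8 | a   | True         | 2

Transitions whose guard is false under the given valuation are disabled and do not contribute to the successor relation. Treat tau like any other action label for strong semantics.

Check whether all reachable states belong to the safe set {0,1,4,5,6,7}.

Answer: INVARIANT HOLDS

Working:
Inv-set: {0,1,4,5,6,7}
R = {0,1,4,5,6}
  0: ok
  1: ok
  4: ok
  5: ok
  6: ok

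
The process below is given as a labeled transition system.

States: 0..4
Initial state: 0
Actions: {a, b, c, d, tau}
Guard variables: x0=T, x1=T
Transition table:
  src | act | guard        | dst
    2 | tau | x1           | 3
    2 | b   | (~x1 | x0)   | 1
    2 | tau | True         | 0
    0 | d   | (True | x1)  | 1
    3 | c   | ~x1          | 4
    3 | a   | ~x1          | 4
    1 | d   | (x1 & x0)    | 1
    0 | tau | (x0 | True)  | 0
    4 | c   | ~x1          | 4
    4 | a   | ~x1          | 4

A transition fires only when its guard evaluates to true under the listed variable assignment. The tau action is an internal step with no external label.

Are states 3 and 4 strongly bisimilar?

Bisimulation quotient by refinement:
  round 0: {{0,1,2,3,4}}
  round 1: {{0},{1},{2},{3,4}}
Fixed point at round 2; 4 class(es).
class of 3: {3,4}; class of 4: {3,4}

Answer: BISIMILAR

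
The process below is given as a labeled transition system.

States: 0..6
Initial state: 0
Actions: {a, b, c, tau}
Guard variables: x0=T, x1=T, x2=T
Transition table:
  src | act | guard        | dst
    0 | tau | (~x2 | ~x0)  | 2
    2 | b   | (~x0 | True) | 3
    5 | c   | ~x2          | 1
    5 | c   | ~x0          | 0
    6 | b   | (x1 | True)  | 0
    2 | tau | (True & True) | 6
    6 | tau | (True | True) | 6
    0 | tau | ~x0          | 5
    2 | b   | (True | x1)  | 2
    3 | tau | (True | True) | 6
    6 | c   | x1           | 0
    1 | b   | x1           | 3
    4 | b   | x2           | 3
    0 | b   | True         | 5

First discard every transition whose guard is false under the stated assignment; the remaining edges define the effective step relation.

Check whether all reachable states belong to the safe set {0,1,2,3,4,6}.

Inv-set: {0,1,2,3,4,6}
Reachable = {0,5}
  0: ✓
  5: outside
witness against invariant: b → 5

Answer: INVARIANT VIOLATED at state 5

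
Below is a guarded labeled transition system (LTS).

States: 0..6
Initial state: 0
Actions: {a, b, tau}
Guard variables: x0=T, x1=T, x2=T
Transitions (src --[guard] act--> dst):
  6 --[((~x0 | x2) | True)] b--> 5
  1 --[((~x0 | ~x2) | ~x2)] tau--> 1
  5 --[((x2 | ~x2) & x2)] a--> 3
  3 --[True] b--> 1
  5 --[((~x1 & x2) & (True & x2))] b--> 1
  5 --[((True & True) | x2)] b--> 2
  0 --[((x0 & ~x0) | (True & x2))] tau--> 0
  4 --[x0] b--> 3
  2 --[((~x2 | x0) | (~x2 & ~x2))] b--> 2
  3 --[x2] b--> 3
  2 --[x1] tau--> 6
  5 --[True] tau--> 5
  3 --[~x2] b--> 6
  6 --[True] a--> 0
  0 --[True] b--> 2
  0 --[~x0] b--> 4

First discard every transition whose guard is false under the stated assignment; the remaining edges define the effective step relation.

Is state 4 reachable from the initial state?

After dropping false guards: 12 live edges.
depth 0: {0}
depth 1: {2}  total {0,2}
depth 2: {6}  total {0,2,6}
depth 3: {5}  total {0,2,5,6}
depth 4: {3}  total {0,2,3,5,6}
depth 5: {1}  total {0,1,2,3,5,6}
Reach set: {0,1,2,3,5,6}

Answer: UNREACHABLE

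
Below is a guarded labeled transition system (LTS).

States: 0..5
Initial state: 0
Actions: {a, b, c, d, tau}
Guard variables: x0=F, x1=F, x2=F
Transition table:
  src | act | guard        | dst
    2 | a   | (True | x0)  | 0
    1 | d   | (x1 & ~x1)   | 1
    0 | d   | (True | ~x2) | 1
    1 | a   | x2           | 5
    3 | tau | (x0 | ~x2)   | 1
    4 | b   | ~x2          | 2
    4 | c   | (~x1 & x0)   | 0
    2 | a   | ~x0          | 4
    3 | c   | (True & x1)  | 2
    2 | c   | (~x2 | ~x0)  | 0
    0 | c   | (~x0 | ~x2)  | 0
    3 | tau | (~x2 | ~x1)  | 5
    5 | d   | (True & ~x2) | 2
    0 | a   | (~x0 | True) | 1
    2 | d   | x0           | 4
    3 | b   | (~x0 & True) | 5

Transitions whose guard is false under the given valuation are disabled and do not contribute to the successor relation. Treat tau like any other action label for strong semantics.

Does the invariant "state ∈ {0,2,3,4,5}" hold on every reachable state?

Answer: INVARIANT VIOLATED at state 1

Analysis:
Allowed set {0,2,3,4,5}
R = {0,1}
  0: ✓
  1: outside
reach 1 via d — violates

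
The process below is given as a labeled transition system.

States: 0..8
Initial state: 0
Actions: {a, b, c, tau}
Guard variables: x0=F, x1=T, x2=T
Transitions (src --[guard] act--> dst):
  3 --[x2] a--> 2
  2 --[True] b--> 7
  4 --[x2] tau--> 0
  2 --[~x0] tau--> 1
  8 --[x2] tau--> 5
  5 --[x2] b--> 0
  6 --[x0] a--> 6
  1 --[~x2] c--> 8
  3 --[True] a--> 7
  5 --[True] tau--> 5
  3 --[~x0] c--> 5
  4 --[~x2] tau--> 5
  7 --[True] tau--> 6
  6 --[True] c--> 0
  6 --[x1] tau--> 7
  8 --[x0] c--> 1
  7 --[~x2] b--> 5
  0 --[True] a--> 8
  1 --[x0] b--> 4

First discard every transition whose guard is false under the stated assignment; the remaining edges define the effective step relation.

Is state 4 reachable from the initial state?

Answer: UNREACHABLE

Working:
13 transition(s) survive guard evaluation.
L0 = {0}
L1 = {8}  total {0,8}
L2 = {5}  total {0,5,8}
Reachable = {0,5,8}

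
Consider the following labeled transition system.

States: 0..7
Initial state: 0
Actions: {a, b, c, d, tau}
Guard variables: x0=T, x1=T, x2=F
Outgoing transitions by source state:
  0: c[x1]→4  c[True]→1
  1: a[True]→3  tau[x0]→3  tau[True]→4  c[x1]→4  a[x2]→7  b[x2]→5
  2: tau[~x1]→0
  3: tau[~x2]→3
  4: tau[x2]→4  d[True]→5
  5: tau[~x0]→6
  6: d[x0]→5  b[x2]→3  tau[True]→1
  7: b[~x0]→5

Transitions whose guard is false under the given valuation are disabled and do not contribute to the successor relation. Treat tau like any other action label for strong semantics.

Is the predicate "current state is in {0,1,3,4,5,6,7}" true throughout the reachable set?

Answer: INVARIANT HOLDS

Working:
Safe = {0,1,3,4,5,6,7}
R = {0,1,3,4,5}
  0: safe
  1: safe
  3: safe
  4: safe
  5: safe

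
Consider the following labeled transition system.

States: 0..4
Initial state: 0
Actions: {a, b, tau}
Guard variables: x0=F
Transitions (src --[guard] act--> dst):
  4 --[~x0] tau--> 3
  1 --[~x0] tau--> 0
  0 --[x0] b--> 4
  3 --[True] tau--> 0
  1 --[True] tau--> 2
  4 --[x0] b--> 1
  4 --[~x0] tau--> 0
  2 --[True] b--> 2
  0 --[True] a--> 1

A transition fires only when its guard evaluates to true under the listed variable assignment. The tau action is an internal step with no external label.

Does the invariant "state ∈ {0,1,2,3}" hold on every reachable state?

Answer: INVARIANT HOLDS

Trace:
Allowed set {0,1,2,3}
Reach set: {0,1,2}
  0: safe
  1: safe
  2: safe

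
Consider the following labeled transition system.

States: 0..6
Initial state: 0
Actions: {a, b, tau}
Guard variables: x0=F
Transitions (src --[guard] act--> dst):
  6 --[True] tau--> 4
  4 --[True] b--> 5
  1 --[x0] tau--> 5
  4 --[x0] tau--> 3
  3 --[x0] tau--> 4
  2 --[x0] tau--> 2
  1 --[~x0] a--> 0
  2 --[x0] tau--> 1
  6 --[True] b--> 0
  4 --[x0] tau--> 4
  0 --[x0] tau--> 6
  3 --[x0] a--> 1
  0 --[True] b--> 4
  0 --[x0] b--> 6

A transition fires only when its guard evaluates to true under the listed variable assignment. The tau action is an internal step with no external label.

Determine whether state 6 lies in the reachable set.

Answer: UNREACHABLE

Working:
5 transition(s) survive guard evaluation.
Layer 0: {0}
Layer 1: {4}  now seen {0,4}
Layer 2: {5}  now seen {0,4,5}
Reach set: {0,4,5}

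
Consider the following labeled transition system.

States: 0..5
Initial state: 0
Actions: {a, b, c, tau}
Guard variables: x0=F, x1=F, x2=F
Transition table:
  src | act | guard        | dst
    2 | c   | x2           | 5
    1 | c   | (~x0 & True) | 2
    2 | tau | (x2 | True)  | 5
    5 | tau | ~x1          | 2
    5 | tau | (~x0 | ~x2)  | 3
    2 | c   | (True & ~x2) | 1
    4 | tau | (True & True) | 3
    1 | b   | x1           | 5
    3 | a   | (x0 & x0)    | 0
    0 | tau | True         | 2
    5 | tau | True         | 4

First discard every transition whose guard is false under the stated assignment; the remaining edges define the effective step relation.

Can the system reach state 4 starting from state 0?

Answer: REACHABLE

Working:
Guard filter leaves 8 enabled edge(s).
L0 = {0}
L1 = {2}  cumulative {0,2}
L2 = {1,5}  cumulative {0,1,2,5}
L3 = {3,4}  cumulative {0,1,2,3,4,5}
R = {0,1,2,3,4,5}
Path to 4: tau·tau·tau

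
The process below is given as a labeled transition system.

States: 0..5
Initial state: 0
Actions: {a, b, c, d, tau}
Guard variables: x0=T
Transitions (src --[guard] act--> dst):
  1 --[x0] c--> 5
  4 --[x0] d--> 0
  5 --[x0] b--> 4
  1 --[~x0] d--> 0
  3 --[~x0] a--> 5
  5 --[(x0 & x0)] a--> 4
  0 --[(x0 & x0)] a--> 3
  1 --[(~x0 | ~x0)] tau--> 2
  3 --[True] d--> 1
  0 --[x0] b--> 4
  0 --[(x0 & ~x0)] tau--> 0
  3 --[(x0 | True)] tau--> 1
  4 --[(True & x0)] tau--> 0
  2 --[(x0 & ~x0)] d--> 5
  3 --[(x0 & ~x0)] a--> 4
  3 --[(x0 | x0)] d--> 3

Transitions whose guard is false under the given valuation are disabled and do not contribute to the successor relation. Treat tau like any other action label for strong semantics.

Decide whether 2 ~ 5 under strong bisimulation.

Compute ~ classes (split until stable):
  P[0] = {{0,1,2,3,4,5}}
  P[1] = {{0,5},{1},{2},{3,4}}
  P[2] = {{0,5},{1},{2},{3},{4}}
  P[3] = {{0},{1},{2},{3},{4},{5}}
Fixed point at round 4; 6 class(es).
class of 2: {2}; class of 5: {5}

Answer: NOT BISIMILAR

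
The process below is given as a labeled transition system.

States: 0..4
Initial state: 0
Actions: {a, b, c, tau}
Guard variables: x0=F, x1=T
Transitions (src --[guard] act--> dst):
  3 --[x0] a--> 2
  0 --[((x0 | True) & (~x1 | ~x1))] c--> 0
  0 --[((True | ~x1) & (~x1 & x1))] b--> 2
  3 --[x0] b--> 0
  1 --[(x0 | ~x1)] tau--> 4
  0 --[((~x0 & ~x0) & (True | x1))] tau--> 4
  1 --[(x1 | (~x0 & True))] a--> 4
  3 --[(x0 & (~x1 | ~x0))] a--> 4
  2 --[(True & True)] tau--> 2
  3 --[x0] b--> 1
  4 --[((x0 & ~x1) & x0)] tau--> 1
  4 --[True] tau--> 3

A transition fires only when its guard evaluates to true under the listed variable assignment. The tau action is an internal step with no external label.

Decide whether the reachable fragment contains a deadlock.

R = {0,3,4}
  0: tau→4  [1 out]
  3: ∅  [STUCK]
  4: tau→3  [1 out]
witness 3: tau·tau

Answer: DEADLOCK at state 3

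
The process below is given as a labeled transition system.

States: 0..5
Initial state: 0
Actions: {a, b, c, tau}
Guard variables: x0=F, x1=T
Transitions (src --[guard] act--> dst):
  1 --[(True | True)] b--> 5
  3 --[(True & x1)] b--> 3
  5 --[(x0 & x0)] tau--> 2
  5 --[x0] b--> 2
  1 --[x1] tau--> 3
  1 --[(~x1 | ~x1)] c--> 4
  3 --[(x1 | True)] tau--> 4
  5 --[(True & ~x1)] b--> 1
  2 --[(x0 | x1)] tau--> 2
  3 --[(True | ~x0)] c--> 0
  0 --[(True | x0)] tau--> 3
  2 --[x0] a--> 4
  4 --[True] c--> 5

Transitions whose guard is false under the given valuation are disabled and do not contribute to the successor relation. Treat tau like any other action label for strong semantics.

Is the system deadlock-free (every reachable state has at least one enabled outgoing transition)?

Reachable = {0,3,4,5}
  0: tau→3  [1 exit(s)]
  3: b→3  c→0  tau→4  [3 exit(s)]
  4: c→5  [1 exit(s)]
  5: ∅  [deadlock]
trace reaching 5: tau·tau·c

Answer: DEADLOCK at state 5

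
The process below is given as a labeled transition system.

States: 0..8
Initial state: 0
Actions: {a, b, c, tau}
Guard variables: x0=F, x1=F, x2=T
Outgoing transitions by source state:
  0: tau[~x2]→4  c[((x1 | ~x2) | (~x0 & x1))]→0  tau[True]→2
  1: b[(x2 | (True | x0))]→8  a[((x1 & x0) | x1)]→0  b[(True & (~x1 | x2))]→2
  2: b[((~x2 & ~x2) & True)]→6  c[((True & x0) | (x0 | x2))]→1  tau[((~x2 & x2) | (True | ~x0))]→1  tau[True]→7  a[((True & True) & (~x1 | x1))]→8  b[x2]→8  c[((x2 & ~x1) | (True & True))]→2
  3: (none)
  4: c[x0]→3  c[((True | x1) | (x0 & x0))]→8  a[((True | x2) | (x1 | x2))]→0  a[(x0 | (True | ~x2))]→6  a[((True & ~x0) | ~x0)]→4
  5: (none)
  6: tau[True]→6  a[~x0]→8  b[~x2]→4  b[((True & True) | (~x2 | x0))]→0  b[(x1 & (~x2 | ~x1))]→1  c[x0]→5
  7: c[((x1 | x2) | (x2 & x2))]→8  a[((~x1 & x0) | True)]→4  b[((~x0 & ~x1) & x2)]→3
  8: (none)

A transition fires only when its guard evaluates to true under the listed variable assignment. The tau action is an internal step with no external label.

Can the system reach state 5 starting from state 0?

After dropping false guards: 19 live edges.
depth 0: {0}
depth 1: {2}  now seen {0,2}
depth 2: {1,7,8}  now seen {0,1,2,7,8}
depth 3: {3,4}  now seen {0,1,2,3,4,7,8}
depth 4: {6}  now seen {0,1,2,3,4,6,7,8}
Reachable = {0,1,2,3,4,6,7,8}

Answer: UNREACHABLE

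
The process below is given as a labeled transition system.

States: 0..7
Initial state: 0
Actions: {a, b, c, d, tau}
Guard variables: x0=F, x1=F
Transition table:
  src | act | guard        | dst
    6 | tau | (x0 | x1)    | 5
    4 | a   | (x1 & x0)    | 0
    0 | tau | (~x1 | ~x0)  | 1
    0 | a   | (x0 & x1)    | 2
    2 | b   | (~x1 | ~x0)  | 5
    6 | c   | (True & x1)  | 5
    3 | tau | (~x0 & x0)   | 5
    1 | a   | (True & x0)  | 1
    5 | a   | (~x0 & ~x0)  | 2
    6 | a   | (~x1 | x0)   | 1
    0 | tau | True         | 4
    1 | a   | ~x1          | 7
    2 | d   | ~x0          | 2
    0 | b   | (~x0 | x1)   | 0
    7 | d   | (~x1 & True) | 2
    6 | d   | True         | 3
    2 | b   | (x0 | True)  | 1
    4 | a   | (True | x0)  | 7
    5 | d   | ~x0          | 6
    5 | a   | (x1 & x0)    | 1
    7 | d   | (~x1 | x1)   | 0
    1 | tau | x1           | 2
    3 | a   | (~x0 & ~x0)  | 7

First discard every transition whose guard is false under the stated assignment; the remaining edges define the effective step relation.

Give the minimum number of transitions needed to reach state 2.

Answer: 3

Working:
BFS to 2:
  L0 = {0}
  L1 = {1,4}
  L2 = {7}
  L3 = {2}
first hit 2 at d=3 via tau·a·d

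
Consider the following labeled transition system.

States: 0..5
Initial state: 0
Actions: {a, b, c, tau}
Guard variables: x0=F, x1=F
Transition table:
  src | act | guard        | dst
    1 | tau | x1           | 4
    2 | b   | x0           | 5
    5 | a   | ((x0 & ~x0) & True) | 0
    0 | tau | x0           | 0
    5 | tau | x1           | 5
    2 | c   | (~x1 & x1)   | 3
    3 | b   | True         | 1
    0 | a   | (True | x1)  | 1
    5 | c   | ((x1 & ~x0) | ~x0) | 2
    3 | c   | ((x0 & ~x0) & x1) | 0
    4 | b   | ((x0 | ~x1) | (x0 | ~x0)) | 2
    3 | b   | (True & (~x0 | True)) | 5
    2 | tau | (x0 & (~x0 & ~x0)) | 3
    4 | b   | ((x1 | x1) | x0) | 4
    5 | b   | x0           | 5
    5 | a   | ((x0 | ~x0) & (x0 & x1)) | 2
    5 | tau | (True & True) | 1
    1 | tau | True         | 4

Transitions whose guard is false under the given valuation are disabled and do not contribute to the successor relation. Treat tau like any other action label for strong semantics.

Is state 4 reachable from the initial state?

7 transition(s) survive guard evaluation.
depth 0: {0}
depth 1: {1}  total {0,1}
depth 2: {4}  total {0,1,4}
depth 3: {2}  total {0,1,2,4}
R = {0,1,2,4}
Path to 4: a·tau

Answer: REACHABLE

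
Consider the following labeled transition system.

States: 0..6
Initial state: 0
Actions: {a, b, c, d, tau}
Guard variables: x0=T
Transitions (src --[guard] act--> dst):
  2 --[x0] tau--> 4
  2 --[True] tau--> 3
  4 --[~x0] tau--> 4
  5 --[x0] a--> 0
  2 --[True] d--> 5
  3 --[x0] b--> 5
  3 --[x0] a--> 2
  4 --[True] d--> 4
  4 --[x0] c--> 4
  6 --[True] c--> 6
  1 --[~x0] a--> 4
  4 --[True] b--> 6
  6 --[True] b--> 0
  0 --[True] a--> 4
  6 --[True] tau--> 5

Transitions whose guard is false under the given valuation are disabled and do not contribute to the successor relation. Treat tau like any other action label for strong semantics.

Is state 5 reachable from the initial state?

Answer: REACHABLE

Analysis:
Guard filter leaves 13 enabled edge(s).
Layer 0: {0}
Layer 1: {4}  now seen {0,4}
Layer 2: {6}  now seen {0,4,6}
Layer 3: {5}  now seen {0,4,5,6}
R = {0,4,5,6}
witness 5: a·b·tau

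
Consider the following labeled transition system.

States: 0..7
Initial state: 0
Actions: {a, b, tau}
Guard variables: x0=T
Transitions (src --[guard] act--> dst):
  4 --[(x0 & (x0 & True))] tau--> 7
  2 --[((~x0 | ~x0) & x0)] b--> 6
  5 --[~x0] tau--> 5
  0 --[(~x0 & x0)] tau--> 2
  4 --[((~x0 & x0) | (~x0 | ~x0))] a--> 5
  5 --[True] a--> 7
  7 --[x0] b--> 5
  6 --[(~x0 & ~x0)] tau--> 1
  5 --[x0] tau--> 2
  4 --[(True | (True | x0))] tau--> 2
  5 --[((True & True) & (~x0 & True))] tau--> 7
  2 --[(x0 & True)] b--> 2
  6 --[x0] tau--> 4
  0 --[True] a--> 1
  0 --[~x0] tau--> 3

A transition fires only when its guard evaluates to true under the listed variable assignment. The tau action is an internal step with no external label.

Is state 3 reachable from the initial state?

After dropping false guards: 8 live edges.
L0 = {0}
L1 = {1}  total {0,1}
Reachable = {0,1}

Answer: UNREACHABLE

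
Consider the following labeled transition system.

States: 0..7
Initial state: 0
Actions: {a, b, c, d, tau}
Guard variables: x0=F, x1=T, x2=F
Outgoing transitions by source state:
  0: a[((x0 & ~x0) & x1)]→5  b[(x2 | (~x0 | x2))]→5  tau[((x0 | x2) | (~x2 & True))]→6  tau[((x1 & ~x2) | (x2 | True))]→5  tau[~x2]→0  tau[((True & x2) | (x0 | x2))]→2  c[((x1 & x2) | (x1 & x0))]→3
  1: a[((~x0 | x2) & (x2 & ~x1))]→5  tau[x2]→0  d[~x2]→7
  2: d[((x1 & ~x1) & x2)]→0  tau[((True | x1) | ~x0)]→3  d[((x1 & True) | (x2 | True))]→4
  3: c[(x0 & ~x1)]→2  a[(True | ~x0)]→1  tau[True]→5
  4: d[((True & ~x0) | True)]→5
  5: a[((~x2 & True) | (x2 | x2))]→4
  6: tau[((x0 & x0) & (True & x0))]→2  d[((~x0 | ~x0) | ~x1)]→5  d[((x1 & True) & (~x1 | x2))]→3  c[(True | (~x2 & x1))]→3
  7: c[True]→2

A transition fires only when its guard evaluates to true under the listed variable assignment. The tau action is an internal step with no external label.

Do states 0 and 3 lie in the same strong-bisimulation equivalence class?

Refine partition for ~:
  round 0: {{0,1,2,3,4,5,6,7}}
  round 1: {{0},{1,4},{2},{3},{5},{6},{7}}
  round 2: {{0},{1},{2},{3},{4},{5},{6},{7}}
Fixed point at round 3; 8 class(es).
0∈{0}, 3∈{3}

Answer: NOT BISIMILAR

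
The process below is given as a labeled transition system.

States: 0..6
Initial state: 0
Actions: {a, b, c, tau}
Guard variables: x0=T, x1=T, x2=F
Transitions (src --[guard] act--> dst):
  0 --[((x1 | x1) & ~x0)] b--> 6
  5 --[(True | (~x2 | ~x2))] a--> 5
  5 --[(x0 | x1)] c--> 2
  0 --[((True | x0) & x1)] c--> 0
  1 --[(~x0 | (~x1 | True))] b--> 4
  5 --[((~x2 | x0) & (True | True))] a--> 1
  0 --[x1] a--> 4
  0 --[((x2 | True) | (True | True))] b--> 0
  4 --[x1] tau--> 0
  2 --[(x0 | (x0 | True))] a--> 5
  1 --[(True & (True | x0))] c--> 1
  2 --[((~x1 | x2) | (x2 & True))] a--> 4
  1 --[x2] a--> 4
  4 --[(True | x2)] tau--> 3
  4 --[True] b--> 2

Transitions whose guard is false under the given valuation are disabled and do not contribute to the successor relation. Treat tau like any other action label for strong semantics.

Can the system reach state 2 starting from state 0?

Answer: REACHABLE

Working:
After dropping false guards: 12 live edges.
Layer 0: {0}
Layer 1: {4}  now seen {0,4}
Layer 2: {2,3}  now seen {0,2,3,4}
Layer 3: {5}  now seen {0,2,3,4,5}
Layer 4: {1}  now seen {0,1,2,3,4,5}
Reach set: {0,1,2,3,4,5}
witness 2: a·b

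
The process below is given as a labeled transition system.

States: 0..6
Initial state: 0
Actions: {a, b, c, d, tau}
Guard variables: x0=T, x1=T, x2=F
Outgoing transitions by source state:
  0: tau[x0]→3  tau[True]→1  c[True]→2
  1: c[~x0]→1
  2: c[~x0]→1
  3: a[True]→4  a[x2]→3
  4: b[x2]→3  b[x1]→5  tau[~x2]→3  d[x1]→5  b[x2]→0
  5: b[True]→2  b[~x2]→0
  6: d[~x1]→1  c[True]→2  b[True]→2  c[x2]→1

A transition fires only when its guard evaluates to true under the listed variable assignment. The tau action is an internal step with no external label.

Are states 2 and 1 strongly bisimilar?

Answer: BISIMILAR

Trace:
Bisimulation quotient by refinement:
  round 0: {{0,1,2,3,4,5,6}}
  round 1: {{0},{1,2},{3},{4},{5},{6}}
6 equivalence class(es) (converged in 2)
class of 2: {1,2}; class of 1: {1,2}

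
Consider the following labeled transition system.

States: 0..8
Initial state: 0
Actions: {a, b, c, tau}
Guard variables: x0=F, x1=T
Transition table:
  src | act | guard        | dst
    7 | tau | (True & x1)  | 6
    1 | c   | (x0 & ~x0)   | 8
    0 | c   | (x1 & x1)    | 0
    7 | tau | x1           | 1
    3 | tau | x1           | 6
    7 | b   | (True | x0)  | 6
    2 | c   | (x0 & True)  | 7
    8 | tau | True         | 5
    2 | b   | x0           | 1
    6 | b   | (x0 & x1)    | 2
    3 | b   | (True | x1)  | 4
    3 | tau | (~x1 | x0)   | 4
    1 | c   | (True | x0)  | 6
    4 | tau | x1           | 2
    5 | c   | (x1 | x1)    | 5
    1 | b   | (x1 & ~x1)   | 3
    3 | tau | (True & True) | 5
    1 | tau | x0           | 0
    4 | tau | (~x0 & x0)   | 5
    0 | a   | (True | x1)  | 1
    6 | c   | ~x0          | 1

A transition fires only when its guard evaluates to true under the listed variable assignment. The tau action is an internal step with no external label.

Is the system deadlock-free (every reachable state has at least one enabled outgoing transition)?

Answer: DEADLOCK-FREE

Analysis:
R = {0,1,6}
  0: a→1  c→0  [deg 2]
  1: c→6  [deg 1]
  6: c→1  [deg 1]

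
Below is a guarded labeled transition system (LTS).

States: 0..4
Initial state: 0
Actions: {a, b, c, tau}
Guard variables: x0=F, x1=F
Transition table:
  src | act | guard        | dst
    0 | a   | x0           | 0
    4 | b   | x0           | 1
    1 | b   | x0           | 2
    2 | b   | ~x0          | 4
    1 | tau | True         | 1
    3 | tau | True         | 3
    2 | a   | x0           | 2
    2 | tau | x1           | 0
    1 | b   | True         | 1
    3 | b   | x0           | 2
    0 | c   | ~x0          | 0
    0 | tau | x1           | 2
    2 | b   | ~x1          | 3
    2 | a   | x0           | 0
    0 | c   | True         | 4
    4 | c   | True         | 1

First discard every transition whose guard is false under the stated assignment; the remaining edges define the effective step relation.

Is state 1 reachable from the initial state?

Guard filter leaves 8 enabled edge(s).
Layer 0: {0}
Layer 1: {4}  total {0,4}
Layer 2: {1}  total {0,1,4}
R = {0,1,4}
witness 1: c·c

Answer: REACHABLE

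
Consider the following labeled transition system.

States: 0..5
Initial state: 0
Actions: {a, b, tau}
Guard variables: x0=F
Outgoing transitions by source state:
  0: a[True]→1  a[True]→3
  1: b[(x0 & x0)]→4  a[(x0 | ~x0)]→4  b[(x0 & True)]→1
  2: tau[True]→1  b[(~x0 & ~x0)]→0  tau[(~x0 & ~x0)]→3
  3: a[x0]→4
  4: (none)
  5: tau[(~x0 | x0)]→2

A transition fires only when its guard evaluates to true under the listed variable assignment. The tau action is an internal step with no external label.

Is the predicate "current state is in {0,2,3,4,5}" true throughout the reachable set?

Answer: INVARIANT VIOLATED at state 1

Trace:
Inv-set: {0,2,3,4,5}
Reach set: {0,1,3,4}
  0: ok
  1: VIOLATES
  3: ok
  4: ok
witness against invariant: a → 1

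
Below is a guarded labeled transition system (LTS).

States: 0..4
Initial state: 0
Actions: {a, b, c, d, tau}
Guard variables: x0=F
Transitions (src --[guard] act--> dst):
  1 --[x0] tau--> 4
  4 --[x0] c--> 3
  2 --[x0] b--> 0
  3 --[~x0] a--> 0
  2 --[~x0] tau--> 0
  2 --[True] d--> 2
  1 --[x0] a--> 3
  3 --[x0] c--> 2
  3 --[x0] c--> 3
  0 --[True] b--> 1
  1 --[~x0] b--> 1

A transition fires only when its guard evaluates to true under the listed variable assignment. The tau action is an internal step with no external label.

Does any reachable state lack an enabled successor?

Answer: DEADLOCK-FREE

Trace:
Reach set: {0,1}
  0: b→1  [deg 1]
  1: b→1  [deg 1]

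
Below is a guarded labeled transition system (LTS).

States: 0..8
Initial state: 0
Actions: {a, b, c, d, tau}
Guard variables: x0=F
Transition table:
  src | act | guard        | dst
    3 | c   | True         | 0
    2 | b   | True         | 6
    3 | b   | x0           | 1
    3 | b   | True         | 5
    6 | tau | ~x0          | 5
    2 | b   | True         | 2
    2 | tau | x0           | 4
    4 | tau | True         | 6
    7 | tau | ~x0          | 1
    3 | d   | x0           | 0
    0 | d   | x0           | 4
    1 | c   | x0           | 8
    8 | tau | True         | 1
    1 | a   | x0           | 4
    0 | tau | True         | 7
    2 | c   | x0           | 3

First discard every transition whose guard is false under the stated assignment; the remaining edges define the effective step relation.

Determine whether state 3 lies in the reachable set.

Answer: UNREACHABLE

Working:
After dropping false guards: 9 live edges.
L0 = {0}
L1 = {7}  now seen {0,7}
L2 = {1}  now seen {0,1,7}
Reach set: {0,1,7}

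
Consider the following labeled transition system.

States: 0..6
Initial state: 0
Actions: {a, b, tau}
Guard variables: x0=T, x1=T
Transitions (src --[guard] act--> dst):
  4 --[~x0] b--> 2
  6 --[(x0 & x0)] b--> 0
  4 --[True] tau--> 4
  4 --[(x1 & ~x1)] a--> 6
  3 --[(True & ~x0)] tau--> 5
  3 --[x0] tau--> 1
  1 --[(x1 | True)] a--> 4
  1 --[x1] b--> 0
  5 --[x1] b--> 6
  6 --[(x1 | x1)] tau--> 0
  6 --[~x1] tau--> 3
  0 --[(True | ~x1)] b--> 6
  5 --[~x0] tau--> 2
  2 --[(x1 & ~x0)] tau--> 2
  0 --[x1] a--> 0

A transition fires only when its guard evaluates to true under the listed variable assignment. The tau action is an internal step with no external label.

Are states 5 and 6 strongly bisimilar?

Compute ~ classes (split until stable):
  π0 = {{0,1,2,3,4,5,6}}
  π1 = {{0,1},{2},{3,4},{5},{6}}
  π2 = {{0},{1},{2},{3},{4},{5},{6}}
7 equivalence class(es) (converged in 3)
class of 5: {5}; class of 6: {6}

Answer: NOT BISIMILAR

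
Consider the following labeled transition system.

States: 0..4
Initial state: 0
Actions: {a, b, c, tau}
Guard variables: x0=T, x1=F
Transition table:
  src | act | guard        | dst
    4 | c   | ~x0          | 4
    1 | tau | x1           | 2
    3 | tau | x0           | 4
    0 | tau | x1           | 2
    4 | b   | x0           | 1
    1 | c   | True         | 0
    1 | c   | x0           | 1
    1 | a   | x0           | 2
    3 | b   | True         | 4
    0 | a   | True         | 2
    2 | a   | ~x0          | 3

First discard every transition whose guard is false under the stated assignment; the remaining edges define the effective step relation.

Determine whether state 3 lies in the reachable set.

After dropping false guards: 7 live edges.
depth 0: {0}
depth 1: {2}  cumulative {0,2}
R = {0,2}

Answer: UNREACHABLE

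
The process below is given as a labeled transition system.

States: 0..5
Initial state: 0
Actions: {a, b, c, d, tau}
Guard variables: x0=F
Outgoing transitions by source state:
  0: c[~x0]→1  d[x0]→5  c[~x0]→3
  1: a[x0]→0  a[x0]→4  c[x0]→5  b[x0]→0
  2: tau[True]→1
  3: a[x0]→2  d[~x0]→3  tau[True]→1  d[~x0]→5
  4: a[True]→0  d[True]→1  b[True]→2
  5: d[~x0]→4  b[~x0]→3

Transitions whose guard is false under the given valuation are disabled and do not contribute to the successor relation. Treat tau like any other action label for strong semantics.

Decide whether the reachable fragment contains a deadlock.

R = {0,1,2,3,4,5}
  0: c→1  c→3  [deg 2]
  1: ∅  [no exit]
  2: tau→1  [deg 1]
  3: d→3  d→5  tau→1  [deg 3]
  4: a→0  b→2  d→1  [deg 3]
  5: b→3  d→4  [deg 2]
Path to 1: c

Answer: DEADLOCK at state 1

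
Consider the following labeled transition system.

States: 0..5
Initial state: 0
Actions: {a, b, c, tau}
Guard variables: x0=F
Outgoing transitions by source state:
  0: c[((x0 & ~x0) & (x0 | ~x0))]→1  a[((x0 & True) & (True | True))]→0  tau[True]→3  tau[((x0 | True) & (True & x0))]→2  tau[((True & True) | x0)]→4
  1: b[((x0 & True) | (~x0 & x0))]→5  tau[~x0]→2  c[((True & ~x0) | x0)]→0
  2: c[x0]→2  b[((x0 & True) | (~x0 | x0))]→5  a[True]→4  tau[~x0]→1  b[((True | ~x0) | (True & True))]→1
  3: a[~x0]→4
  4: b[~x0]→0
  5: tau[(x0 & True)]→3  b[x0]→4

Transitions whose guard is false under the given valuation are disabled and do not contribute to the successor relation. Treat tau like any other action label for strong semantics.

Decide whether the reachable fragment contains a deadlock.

R = {0,3,4}
  0: tau→3  tau→4  [deg 2]
  3: a→4  [deg 1]
  4: b→0  [deg 1]

Answer: DEADLOCK-FREE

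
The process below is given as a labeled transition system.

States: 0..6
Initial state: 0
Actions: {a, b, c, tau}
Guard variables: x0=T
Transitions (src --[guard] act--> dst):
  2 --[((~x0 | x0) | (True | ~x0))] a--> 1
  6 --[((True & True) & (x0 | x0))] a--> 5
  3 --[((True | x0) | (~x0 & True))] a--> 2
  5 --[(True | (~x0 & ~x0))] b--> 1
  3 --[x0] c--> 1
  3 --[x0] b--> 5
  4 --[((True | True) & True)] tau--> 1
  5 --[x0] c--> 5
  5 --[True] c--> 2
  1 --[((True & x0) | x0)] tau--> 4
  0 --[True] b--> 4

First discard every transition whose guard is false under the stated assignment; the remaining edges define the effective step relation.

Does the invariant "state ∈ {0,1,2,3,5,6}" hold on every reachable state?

Answer: INVARIANT VIOLATED at state 4

Trace:
Inv-set: {0,1,2,3,5,6}
Reach set: {0,1,4}
  0: safe
  1: safe
  4: VIOLATES
reach 4 via b — violates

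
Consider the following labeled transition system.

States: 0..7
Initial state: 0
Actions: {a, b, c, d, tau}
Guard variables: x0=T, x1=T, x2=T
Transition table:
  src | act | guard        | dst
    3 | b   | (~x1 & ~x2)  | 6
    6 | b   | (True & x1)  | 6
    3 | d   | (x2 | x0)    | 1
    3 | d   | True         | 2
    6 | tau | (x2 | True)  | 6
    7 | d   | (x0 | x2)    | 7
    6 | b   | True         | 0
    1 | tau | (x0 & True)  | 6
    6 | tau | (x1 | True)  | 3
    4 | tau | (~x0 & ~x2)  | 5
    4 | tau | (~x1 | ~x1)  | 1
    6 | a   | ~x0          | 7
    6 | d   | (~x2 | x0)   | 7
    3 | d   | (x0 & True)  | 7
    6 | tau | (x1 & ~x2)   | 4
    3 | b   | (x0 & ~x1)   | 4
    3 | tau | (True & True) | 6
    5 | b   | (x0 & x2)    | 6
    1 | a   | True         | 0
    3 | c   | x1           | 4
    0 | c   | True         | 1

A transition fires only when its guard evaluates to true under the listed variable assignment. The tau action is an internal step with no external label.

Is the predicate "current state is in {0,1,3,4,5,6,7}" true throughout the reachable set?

Answer: INVARIANT VIOLATED at state 2

Trace:
Inv-set: {0,1,3,4,5,6,7}
Reach set: {0,1,2,3,4,6,7}
  0: safe
  1: safe
  2: outside
  3: safe
  4: safe
  6: safe
  7: safe
witness against invariant: c·tau·tau·d → 2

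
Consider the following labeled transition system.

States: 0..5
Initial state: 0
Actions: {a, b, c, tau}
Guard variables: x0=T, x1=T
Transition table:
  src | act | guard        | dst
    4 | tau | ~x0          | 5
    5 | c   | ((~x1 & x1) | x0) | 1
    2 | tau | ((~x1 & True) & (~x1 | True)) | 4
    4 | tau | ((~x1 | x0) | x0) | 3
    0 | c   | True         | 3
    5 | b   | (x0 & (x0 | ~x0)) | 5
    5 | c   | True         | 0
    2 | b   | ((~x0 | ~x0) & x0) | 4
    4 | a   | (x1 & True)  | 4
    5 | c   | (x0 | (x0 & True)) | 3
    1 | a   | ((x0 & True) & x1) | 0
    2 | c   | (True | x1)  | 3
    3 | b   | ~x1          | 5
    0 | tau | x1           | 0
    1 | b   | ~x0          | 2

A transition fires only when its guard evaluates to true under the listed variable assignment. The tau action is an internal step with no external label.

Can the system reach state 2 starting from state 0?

Answer: UNREACHABLE

Analysis:
Guard filter leaves 10 enabled edge(s).
L0 = {0}
L1 = {3}  total {0,3}
R = {0,3}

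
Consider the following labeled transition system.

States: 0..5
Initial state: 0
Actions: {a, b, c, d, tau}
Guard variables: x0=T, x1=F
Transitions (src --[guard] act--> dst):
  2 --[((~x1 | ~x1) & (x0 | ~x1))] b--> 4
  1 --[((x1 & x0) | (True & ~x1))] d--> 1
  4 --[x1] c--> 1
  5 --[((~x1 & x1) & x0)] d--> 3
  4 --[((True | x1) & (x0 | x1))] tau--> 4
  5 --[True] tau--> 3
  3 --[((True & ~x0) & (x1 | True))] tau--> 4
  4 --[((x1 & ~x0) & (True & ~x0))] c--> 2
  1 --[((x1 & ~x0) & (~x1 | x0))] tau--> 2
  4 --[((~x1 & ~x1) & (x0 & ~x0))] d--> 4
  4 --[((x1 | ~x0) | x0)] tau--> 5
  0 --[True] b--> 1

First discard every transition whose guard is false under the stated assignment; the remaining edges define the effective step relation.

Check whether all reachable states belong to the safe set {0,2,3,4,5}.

Answer: INVARIANT VIOLATED at state 1

Analysis:
Allowed set {0,2,3,4,5}
R = {0,1}
  0: ok
  1: ✗ unsafe
counterexample path to 1: b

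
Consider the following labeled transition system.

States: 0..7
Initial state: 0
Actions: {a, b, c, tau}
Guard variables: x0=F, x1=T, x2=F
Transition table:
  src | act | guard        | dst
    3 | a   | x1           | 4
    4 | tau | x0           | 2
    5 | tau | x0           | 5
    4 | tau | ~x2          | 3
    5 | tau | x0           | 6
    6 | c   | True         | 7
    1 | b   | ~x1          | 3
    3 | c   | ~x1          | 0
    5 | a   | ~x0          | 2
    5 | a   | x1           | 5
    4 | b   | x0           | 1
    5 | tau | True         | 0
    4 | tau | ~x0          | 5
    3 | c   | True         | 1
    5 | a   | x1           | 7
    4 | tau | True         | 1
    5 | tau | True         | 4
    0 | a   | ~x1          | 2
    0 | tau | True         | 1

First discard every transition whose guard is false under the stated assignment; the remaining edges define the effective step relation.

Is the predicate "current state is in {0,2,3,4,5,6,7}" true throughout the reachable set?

Inv-set: {0,2,3,4,5,6,7}
Reachable = {0,1}
  0: ok
  1: VIOLATES
counterexample path to 1: tau

Answer: INVARIANT VIOLATED at state 1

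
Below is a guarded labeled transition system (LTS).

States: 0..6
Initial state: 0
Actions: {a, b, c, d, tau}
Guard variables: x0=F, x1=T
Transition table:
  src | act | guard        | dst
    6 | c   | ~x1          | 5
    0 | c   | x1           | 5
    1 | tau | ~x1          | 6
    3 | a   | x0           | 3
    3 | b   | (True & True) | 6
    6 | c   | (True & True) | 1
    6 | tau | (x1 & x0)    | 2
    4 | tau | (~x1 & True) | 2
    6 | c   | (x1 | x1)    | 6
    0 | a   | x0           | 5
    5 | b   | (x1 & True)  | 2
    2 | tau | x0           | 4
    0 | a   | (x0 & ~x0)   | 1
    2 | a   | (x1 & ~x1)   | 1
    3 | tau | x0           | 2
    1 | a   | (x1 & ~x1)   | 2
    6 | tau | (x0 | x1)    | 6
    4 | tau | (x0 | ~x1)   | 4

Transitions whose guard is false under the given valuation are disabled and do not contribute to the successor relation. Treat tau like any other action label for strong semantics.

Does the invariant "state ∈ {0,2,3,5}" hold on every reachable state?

Allowed set {0,2,3,5}
Reach set: {0,2,5}
  0: safe
  2: safe
  5: safe

Answer: INVARIANT HOLDS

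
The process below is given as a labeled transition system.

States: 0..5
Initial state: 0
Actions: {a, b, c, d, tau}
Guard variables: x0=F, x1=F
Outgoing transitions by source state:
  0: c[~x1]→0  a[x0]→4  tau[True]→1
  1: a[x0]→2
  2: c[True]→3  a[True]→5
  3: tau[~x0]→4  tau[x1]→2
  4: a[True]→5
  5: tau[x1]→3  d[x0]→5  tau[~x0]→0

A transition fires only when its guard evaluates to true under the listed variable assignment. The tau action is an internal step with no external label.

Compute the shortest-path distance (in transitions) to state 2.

BFS to 2:
  L0 = {0}
  L1 = {1}
2 never appears.

Answer: UNREACHABLE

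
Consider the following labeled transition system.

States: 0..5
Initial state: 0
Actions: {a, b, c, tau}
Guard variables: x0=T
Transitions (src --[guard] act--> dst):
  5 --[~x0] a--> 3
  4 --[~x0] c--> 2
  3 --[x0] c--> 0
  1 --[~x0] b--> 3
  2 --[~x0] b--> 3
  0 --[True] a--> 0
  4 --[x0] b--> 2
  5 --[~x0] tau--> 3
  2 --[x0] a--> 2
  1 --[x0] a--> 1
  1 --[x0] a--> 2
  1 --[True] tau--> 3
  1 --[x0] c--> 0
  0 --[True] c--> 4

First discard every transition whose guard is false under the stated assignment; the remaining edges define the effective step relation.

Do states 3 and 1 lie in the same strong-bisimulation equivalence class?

Answer: NOT BISIMILAR

Analysis:
Bisimulation quotient by refinement:
  π0 = {{0,1,2,3,4,5}}
  π1 = {{0},{1},{2},{3},{4},{5}}
6 equivalence class(es) (converged in 2)
[3]={3}  [1]={1}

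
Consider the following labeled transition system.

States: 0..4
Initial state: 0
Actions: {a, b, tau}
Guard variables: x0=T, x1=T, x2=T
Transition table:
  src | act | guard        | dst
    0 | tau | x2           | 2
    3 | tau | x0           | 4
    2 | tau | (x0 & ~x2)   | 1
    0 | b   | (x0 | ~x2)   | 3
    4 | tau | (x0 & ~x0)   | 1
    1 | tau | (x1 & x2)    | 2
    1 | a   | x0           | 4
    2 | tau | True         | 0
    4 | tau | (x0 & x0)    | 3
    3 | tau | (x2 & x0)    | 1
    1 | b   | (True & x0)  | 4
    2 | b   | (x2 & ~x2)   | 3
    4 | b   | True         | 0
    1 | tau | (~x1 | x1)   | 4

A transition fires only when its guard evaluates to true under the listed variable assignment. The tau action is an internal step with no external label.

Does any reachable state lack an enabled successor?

Answer: DEADLOCK-FREE

Analysis:
R = {0,1,2,3,4}
  0: b→3  tau→2  [2 out]
  1: a→4  b→4  tau→2  tau→4  [4 out]
  2: tau→0  [1 out]
  3: tau→1  tau→4  [2 out]
  4: b→0  tau→3  [2 out]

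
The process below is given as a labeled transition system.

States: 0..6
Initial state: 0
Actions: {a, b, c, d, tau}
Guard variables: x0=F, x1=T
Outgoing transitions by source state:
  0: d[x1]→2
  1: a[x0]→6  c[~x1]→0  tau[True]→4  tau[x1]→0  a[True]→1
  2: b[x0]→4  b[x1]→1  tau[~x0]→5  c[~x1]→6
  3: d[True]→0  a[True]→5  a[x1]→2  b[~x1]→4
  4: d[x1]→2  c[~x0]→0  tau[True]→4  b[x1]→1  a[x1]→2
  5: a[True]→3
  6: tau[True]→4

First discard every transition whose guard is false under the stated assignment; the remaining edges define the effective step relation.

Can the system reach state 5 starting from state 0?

Answer: REACHABLE

Working:
After dropping false guards: 16 live edges.
L0 = {0}
L1 = {2}  cumulative {0,2}
L2 = {1,5}  cumulative {0,1,2,5}
L3 = {3,4}  cumulative {0,1,2,3,4,5}
Reach set: {0,1,2,3,4,5}
witness 5: d·tau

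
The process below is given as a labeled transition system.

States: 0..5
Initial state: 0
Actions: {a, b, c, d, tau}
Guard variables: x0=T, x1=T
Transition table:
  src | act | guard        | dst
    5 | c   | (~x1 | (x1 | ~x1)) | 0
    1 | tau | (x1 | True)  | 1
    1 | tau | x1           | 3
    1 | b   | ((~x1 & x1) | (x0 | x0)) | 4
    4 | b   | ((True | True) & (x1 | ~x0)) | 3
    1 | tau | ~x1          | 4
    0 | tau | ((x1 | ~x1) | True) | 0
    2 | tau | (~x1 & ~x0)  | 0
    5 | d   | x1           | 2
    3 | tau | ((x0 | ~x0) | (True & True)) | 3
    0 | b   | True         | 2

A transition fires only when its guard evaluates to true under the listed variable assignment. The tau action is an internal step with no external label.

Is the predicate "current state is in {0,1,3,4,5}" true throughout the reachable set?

Safe = {0,1,3,4,5}
Reach set: {0,2}
  0: ok
  2: outside
reach 2 via b — violates

Answer: INVARIANT VIOLATED at state 2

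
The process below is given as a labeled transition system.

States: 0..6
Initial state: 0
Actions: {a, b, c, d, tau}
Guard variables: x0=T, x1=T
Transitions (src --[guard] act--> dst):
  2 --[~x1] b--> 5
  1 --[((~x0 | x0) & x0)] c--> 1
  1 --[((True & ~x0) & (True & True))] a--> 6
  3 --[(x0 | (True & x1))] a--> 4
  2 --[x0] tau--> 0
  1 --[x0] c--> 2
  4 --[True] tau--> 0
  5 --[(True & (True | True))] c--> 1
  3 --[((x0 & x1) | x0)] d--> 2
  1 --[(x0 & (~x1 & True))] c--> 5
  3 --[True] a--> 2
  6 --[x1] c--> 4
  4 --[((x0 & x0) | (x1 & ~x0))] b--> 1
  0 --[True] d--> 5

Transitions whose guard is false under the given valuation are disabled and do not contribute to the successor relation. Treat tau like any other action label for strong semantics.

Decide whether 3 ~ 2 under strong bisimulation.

Answer: NOT BISIMILAR

Working:
Refine partition for ~:
  round 0: {{0,1,2,3,4,5,6}}
  round 1: {{0},{1,5,6},{2},{3},{4}}
  round 2: {{0},{1},{2},{3},{4},{5},{6}}
Fixed point at round 3; 7 class(es).
3∈{3}, 2∈{2}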